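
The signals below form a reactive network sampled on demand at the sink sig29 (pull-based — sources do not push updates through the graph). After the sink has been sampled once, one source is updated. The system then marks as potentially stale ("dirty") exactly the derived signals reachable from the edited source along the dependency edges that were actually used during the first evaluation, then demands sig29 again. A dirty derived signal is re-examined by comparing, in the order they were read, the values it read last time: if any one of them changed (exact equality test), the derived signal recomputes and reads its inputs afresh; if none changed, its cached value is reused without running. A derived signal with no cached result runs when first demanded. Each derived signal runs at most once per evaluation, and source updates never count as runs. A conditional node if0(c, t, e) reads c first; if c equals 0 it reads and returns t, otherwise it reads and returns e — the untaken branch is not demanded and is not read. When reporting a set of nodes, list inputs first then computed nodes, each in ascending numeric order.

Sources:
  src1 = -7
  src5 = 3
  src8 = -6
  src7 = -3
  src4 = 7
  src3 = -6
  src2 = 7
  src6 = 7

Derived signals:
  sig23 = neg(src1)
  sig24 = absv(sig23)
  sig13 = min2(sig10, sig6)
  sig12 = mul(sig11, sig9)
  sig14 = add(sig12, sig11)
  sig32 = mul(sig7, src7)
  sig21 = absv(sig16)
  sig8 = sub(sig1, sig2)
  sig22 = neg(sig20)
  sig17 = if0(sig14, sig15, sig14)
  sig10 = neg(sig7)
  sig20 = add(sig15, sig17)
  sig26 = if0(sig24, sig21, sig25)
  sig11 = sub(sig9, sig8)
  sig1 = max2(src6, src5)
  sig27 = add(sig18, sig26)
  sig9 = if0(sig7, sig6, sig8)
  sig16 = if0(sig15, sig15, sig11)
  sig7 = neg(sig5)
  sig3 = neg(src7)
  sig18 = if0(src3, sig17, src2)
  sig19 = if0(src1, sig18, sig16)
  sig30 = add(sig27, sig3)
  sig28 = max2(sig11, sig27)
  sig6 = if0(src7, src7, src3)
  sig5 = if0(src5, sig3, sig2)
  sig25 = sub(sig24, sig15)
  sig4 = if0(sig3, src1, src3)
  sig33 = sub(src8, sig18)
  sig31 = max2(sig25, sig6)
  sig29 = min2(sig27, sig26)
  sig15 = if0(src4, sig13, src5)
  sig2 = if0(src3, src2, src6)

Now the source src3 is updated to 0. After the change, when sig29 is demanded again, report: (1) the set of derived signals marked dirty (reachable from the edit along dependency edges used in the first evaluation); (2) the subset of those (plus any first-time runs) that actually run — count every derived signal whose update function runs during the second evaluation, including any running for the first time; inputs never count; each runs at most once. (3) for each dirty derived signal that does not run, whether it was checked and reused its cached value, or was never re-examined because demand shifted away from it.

Dirty set: sig18, sig27, sig29.
Run set: sig1, sig2, sig5, sig7, sig8, sig9, sig11, sig12, sig14, sig17, sig18, sig27, sig29 (13 run).
All dirty derived signals ended up running.
The important point: the flipped condition pulls in fresh nodes; sig1, sig2, sig5, sig7, sig8, sig9, sig11, sig12, sig14, sig17 run for the first time.

Initial pass — values computed on the first demand:
  sig15 = if0(src4=7 -> else branch src5) = 3
  sig18 = if0(src3=-6 -> else branch src2) = 7
  sig23 = neg(-7) = 7
  sig24 = absv(7) = 7
  sig25 = sub(7, 3) = 4
  sig26 = if0(sig24=7 -> else branch sig25) = 4
  sig27 = add(7, 4) = 11
  sig29 = min2(11, 4) = 4

Second demand — change propagation:
  sig1: newly demanded (no cache) — executes and yields 7.
  sig2: newly demanded (no cache) — executes and yields 7.
  sig5: newly demanded (no cache) — executes and yields 7.
  sig7: newly demanded (no cache) — executes and yields -7.
  sig8: newly demanded (no cache) — executes and yields 0.
  sig9: newly demanded (no cache) — executes and yields 0.
  sig11: newly demanded (no cache) — executes and yields 0.
  sig12: newly demanded (no cache) — executes and yields 0.
  sig14: newly demanded (no cache) — executes and yields 0.
  sig17: newly demanded (no cache) — executes and yields 3.
  sig18: re-runs because src3 -6->0; new result 3.
  sig27: re-runs because sig18 7->3; new result 7.
  sig29: re-runs because sig27 11->7; new result 4 (unchanged).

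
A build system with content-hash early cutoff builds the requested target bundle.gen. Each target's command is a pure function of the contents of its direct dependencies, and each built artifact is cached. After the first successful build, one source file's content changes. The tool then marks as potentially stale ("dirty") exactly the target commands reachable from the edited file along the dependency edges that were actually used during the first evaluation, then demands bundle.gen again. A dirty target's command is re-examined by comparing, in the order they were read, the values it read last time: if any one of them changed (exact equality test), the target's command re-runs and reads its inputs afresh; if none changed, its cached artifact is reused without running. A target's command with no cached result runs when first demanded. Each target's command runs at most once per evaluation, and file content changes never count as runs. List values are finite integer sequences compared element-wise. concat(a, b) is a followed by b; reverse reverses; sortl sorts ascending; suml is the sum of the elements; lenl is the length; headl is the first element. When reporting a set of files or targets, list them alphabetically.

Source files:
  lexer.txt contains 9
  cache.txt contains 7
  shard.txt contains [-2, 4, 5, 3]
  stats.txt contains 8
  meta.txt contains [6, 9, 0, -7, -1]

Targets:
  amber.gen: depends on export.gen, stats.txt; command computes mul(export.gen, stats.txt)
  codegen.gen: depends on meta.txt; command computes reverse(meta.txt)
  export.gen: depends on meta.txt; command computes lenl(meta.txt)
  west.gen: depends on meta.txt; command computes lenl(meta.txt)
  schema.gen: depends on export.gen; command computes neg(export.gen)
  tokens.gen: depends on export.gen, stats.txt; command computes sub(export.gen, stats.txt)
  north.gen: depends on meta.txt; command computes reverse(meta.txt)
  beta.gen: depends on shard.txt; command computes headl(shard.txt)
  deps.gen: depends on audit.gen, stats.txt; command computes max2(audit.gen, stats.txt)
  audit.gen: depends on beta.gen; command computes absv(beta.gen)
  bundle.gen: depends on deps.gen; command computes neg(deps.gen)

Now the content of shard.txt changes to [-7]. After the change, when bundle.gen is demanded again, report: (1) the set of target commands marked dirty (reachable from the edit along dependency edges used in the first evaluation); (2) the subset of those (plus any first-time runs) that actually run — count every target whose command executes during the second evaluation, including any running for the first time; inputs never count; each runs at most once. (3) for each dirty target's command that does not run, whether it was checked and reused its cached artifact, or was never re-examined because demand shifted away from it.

First evaluation (everything demanded from the output):
  beta.gen = headl([-2, 4, 5, 3]) = -2
  audit.gen = absv(-2) = 2
  deps.gen = max2(2, 8) = 8
  bundle.gen = neg(8) = -8

Propagation after the edit:
  beta.gen: runs — shard.txt [-2, 4, 5, 3]->[-7]; result -7.
  audit.gen: runs — beta.gen -2->-7; result 7.
  deps.gen: runs — audit.gen 2->7; result 8 (same value as before).
  bundle.gen: checked — values it read are unchanged (deps.gen unchanged); reused cached -8 without running.

Key observation: the change is absorbed at deps.gen — it re-runs but produces the same value, and the output's value is unchanged.

Marked dirty: audit.gen, beta.gen, bundle.gen, deps.gen.
Target commands that run: audit.gen, beta.gen, deps.gen — 3 in total.
Checked but reused from cache: bundle.gen.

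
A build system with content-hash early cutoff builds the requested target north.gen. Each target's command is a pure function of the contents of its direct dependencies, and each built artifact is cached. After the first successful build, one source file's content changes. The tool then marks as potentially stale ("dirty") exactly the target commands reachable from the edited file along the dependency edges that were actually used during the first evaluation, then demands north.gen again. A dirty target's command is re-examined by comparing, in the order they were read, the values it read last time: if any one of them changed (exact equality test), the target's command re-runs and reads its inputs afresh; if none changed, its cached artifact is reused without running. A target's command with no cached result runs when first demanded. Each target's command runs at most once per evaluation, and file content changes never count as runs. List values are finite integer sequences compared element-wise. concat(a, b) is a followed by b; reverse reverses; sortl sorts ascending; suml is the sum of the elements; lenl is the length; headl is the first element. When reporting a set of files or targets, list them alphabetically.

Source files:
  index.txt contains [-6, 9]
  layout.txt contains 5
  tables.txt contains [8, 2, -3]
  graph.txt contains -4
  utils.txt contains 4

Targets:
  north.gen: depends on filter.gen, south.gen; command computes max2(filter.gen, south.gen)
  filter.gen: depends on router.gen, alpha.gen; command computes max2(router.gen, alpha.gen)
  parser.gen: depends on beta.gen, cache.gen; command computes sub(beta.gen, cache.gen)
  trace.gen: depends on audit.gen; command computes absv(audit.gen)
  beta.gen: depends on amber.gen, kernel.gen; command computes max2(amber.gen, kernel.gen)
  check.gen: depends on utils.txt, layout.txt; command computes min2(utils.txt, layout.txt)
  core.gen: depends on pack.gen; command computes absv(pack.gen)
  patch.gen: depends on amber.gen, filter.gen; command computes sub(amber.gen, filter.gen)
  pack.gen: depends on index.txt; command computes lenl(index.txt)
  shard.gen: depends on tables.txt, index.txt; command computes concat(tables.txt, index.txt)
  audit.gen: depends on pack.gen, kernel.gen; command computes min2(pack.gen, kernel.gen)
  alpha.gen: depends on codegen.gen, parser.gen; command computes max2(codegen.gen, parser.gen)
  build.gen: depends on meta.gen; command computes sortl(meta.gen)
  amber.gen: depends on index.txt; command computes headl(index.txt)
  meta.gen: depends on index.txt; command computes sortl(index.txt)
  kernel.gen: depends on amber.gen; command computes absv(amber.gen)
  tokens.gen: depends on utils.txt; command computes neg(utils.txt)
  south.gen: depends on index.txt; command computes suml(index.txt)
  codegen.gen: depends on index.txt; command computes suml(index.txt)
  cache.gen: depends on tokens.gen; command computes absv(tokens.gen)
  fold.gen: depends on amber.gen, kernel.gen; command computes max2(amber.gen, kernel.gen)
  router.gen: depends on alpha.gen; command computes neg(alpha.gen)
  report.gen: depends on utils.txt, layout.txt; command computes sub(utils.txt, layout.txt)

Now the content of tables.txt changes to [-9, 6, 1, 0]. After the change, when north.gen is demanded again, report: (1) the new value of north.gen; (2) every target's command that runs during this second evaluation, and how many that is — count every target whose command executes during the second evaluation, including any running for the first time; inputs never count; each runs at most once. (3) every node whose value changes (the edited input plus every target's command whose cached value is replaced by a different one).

New value of north.gen: 3.
Target commands that run: none — 0 in total.
Values that change: tables.txt.
Key observation: tables.txt is never demanded by the output, so the edit triggers no recomputation at all.

First evaluation (everything demanded from the output):
  amber.gen = headl([-6, 9]) = -6
  codegen.gen = suml([-6, 9]) = 3
  kernel.gen = absv(-6) = 6
  beta.gen = max2(-6, 6) = 6
  south.gen = suml([-6, 9]) = 3
  tokens.gen = neg(4) = -4
  cache.gen = absv(-4) = 4
  parser.gen = sub(6, 4) = 2
  alpha.gen = max2(3, 2) = 3
  router.gen = neg(3) = -3
  filter.gen = max2(-3, 3) = 3
  north.gen = max2(3, 3) = 3

Propagation after the edit:
  tables.txt feeds no computation that the output demands — nothing is marked dirty and nothing runs.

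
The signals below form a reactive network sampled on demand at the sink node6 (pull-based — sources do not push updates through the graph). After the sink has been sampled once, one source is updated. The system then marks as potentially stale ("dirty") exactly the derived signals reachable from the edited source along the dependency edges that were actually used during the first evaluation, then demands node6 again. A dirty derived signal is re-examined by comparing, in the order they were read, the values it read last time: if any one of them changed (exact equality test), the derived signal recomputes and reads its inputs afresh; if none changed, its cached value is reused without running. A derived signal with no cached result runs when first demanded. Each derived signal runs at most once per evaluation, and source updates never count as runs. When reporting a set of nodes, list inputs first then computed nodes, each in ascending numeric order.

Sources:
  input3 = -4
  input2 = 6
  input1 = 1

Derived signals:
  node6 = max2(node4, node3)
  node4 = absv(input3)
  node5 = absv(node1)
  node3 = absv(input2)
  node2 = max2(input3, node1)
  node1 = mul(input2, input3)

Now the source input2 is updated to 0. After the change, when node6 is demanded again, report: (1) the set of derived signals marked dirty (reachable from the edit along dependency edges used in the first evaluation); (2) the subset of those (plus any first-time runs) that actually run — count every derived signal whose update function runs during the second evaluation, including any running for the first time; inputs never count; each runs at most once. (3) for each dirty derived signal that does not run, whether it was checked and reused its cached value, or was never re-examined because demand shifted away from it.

Dirty set: node3, node6.
Run set: node3, node6 (2 run).
All dirty derived signals ended up running.

Initial pass — values computed on the first demand:
  node3 = absv(6) = 6
  node4 = absv(-4) = 4
  node6 = max2(4, 6) = 6

Second demand — change propagation:
  node3: re-runs because input2 6->0; new result 0.
  node6: re-runs because node3 6->0; new result 4.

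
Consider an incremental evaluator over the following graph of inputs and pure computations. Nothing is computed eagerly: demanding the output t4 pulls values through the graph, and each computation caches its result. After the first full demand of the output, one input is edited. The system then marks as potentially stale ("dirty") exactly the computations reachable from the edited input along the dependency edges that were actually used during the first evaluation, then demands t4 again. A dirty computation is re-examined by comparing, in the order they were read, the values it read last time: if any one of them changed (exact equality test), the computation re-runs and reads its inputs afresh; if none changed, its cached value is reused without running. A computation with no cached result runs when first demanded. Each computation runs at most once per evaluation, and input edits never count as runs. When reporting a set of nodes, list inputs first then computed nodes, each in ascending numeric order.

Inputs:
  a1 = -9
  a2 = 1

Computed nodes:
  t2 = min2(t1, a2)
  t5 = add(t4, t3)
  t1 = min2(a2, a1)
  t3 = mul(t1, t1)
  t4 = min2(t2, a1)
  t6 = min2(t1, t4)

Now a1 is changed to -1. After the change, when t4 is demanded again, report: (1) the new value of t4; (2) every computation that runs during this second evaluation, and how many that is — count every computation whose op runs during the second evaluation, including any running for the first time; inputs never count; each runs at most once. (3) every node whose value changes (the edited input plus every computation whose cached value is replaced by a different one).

t4 now evaluates to -1.
Run set: t1, t2, t4 (3 run).
Changed values: a1, t1, t2, t4.

Initial pass — values computed on the first demand:
  t1 = min2(1, -9) = -9
  t2 = min2(-9, 1) = -9
  t4 = min2(-9, -9) = -9

Second demand — change propagation:
  t1: re-runs because a1 -9->-1; new result -1.
  t2: re-runs because t1 -9->-1; new result -1.
  t4: re-runs because t2 -9->-1; a1 -9->-1; new result -1.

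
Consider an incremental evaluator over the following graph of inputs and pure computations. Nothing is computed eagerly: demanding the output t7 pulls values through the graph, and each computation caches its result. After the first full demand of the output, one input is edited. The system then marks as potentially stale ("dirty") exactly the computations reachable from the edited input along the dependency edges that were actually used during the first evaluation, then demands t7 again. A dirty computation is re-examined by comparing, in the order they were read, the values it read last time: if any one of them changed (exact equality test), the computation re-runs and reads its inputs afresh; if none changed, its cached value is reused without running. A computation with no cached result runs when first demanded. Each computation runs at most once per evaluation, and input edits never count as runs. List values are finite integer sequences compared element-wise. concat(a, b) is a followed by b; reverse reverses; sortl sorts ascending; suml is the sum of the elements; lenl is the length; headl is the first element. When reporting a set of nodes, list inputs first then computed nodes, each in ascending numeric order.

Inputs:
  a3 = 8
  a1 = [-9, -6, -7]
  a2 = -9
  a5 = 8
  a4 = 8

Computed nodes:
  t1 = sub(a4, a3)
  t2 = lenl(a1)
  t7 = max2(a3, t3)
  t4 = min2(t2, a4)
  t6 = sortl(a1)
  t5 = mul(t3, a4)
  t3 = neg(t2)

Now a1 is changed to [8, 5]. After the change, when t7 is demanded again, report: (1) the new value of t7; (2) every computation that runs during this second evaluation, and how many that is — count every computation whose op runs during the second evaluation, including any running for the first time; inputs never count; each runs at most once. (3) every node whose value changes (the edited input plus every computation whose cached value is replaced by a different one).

t7 now evaluates to 8.
Run set: t2, t3, t7 (3 run).
Changed values: a1, t2, t3.

Initial pass — values computed on the first demand:
  t2 = lenl([-9, -6, -7]) = 3
  t3 = neg(3) = -3
  t7 = max2(8, -3) = 8

Second demand — change propagation:
  t2: re-runs because a1 [-9, -6, -7]->[8, 5]; new result 2.
  t3: re-runs because t2 3->2; new result -2.
  t7: re-runs because t3 -3->-2; new result 8 (unchanged).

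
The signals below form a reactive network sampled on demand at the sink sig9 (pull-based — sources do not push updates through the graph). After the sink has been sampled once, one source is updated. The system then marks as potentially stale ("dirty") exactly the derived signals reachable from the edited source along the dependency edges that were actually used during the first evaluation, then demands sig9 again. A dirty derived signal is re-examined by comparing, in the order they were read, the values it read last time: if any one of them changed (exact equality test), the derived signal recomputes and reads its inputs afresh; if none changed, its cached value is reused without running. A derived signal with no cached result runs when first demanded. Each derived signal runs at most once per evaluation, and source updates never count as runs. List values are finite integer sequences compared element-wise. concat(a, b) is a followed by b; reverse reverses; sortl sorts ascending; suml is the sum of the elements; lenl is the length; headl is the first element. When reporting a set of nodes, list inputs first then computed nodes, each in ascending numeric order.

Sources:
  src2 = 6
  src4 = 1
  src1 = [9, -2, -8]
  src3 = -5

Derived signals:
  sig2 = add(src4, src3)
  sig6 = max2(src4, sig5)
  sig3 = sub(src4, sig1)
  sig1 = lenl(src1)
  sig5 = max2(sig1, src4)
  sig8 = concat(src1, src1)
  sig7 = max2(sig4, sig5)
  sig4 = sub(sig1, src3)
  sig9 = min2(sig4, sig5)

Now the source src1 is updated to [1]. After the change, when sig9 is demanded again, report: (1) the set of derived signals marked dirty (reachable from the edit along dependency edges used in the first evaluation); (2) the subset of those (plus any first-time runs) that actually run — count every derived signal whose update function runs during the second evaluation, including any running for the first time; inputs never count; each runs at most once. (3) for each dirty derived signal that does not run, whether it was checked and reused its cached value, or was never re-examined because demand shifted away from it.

Dirty set: sig1, sig4, sig5, sig9.
Run set: sig1, sig4, sig5, sig9 (4 run).
All dirty derived signals ended up running.

Initial pass — values computed on the first demand:
  sig1 = lenl([9, -2, -8]) = 3
  sig4 = sub(3, -5) = 8
  sig5 = max2(3, 1) = 3
  sig9 = min2(8, 3) = 3

Second demand — change propagation:
  sig1: re-runs because src1 [9, -2, -8]->[1]; new result 1.
  sig4: re-runs because sig1 3->1; new result 6.
  sig5: re-runs because sig1 3->1; new result 1.
  sig9: re-runs because sig4 8->6; sig5 3->1; new result 1.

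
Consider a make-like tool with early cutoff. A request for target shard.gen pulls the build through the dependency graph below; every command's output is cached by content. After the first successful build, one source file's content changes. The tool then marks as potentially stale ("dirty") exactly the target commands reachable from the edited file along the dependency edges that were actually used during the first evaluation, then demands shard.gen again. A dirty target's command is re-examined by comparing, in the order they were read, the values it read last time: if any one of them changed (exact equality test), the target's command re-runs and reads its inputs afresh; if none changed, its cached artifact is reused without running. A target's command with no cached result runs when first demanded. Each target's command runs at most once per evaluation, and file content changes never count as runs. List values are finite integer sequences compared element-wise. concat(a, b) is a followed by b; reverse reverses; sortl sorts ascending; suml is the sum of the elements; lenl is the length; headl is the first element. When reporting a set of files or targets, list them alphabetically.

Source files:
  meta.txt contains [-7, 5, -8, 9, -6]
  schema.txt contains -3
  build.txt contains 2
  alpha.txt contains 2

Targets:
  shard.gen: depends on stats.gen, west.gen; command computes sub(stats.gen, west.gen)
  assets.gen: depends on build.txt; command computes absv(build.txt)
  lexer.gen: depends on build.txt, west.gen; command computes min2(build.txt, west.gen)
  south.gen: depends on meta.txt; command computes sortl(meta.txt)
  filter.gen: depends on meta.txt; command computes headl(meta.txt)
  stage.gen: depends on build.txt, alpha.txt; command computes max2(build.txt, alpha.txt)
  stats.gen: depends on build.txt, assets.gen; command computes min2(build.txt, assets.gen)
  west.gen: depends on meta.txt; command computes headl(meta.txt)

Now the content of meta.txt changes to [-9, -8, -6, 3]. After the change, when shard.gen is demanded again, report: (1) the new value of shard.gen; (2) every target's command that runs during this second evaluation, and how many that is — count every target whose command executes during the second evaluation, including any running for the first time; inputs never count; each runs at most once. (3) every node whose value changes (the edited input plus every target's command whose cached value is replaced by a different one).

Demanding shard.gen again yields 11.
2 target commands run: shard.gen, west.gen.
The nodes whose values change: meta.txt, shard.gen, west.gen.

First demand of the output computes:
  assets.gen = absv(2) = 2
  stats.gen = min2(2, 2) = 2
  west.gen = headl([-7, 5, -8, 9, -6]) = -7
  shard.gen = sub(2, -7) = 9

After the edit, cleaning proceeds:
  west.gen: a read changed (meta.txt [-7, 5, -8, 9, -6]->[-9, -8, -6, 3]) — executes, giving -9.
  shard.gen: a read changed (west.gen -7->-9) — executes, giving 11.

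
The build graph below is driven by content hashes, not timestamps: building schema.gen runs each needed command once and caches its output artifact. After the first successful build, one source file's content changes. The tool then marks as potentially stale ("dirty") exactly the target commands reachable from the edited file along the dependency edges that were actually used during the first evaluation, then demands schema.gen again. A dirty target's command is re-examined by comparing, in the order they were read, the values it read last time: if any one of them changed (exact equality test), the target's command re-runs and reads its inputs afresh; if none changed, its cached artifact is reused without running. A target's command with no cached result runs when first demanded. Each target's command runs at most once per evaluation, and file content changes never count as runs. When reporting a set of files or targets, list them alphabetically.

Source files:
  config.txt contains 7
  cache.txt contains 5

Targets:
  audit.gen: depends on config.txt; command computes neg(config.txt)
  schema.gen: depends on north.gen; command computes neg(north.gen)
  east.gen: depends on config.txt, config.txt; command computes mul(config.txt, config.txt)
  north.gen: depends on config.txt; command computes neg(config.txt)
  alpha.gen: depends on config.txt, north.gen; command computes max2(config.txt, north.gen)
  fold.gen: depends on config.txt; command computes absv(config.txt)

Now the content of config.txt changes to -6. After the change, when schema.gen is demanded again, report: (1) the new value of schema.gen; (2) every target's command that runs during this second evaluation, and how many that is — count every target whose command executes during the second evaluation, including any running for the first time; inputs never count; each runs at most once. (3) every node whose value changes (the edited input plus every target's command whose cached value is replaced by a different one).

schema.gen now evaluates to -6.
Run set: north.gen, schema.gen (2 run).
Changed values: config.txt, north.gen, schema.gen.

Initial pass — values computed on the first demand:
  north.gen = neg(7) = -7
  schema.gen = neg(-7) = 7

Second demand — change propagation:
  north.gen: re-runs because config.txt 7->-6; new result 6.
  schema.gen: re-runs because north.gen -7->6; new result -6.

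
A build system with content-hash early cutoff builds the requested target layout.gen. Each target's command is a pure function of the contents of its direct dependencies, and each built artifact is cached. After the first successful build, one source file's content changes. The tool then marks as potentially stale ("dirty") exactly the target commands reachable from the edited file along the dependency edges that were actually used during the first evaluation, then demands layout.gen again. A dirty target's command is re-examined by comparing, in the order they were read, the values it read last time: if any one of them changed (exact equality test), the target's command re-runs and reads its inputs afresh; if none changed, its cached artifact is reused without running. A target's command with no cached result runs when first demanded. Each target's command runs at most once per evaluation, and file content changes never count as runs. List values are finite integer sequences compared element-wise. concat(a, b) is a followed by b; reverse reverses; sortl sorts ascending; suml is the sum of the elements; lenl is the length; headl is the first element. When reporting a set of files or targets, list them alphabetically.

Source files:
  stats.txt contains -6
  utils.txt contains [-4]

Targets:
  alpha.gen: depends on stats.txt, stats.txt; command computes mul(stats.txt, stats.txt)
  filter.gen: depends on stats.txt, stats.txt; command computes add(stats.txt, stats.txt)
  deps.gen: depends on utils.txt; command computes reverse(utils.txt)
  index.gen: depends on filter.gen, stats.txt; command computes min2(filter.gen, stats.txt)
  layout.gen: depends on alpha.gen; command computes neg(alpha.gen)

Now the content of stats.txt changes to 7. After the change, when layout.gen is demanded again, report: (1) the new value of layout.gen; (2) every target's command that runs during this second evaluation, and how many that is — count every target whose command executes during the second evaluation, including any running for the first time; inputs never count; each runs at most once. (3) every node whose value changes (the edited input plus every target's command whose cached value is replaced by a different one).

New value of layout.gen: -49.
Target commands that run: alpha.gen, layout.gen — 2 in total.
Values that change: alpha.gen, layout.gen, stats.txt.

First evaluation (everything demanded from the output):
  alpha.gen = mul(-6, -6) = 36
  layout.gen = neg(36) = -36

Propagation after the edit:
  alpha.gen: runs — stats.txt -6->7; stats.txt -6->7; result 49.
  layout.gen: runs — alpha.gen 36->49; result -49.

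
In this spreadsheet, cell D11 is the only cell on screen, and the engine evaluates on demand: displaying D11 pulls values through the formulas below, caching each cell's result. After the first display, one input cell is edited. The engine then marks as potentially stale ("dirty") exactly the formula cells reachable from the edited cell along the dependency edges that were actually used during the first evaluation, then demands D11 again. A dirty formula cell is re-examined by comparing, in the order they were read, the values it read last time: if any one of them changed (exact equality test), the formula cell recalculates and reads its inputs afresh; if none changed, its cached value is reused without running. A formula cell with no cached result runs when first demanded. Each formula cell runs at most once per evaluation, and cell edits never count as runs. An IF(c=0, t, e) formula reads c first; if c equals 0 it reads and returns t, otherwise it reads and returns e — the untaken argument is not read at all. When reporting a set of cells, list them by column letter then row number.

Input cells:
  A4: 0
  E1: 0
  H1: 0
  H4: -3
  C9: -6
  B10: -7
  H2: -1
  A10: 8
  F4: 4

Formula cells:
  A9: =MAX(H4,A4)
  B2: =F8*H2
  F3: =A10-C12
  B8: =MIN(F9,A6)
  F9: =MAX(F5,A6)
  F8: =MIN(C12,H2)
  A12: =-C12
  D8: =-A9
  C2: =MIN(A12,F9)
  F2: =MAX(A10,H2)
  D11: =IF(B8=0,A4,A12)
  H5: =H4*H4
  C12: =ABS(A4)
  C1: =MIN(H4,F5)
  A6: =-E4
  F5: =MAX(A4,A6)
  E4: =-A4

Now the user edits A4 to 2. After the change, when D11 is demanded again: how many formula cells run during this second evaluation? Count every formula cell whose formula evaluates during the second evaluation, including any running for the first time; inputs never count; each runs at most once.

Initial pass — values computed on the first demand:
  E4 = -(0) = 0
  A6 = -(0) = 0
  F5 = MAX(0, 0) = 0
  F9 = MAX(0, 0) = 0
  B8 = MIN(0, 0) = 0
  D11 = IF(B8=0: B8=0 -> then branch A4) = 0

Second demand — change propagation:
  C12: newly demanded (no cache) — executes and yields 2.
  A12: newly demanded (no cache) — executes and yields -2.
  E4: re-runs because A4 0->2; new result -2.
  A6: re-runs because E4 0->-2; new result 2.
  F5: re-runs because A4 0->2; A6 0->2; new result 2.
  F9: re-runs because F5 0->2; A6 0->2; new result 2.
  B8: re-runs because F9 0->2; A6 0->2; new result 2.
  D11: re-runs because B8 0->2; A4 0->2; new result -2.

The important point: the flipped condition pulls in fresh nodes; A12, C12 run for the first time.

Run set: A6, A12, B8, C12, D11, E4, F5, F9 (8 run).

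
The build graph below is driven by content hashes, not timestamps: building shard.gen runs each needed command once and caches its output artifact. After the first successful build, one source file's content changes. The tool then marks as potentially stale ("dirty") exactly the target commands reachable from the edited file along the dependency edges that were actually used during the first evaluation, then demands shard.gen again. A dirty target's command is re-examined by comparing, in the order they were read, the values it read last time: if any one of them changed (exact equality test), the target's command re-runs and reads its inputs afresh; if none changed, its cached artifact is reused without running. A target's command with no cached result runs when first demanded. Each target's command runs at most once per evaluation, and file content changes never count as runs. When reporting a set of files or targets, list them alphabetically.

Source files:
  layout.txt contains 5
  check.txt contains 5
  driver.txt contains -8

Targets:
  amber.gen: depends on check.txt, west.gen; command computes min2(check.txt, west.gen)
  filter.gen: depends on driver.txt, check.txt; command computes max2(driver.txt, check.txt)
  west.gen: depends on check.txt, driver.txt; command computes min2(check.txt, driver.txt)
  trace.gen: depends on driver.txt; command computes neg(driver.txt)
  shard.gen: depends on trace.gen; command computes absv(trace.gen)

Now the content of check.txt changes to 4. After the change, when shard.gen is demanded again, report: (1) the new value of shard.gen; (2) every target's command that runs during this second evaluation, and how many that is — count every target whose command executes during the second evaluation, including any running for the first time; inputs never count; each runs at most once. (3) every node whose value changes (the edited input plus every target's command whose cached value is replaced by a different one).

Initial pass — values computed on the first demand:
  trace.gen = neg(-8) = 8
  shard.gen = absv(8) = 8

Second demand — change propagation:
  no demanded computation ever read check.txt, so the edit dirties nothing and nothing runs.

The important point: nothing the output needs ever reads check.txt, so the edit is invisible to it.

shard.gen now evaluates to 8.
Run set: none (0 run).
Changed values: check.txt.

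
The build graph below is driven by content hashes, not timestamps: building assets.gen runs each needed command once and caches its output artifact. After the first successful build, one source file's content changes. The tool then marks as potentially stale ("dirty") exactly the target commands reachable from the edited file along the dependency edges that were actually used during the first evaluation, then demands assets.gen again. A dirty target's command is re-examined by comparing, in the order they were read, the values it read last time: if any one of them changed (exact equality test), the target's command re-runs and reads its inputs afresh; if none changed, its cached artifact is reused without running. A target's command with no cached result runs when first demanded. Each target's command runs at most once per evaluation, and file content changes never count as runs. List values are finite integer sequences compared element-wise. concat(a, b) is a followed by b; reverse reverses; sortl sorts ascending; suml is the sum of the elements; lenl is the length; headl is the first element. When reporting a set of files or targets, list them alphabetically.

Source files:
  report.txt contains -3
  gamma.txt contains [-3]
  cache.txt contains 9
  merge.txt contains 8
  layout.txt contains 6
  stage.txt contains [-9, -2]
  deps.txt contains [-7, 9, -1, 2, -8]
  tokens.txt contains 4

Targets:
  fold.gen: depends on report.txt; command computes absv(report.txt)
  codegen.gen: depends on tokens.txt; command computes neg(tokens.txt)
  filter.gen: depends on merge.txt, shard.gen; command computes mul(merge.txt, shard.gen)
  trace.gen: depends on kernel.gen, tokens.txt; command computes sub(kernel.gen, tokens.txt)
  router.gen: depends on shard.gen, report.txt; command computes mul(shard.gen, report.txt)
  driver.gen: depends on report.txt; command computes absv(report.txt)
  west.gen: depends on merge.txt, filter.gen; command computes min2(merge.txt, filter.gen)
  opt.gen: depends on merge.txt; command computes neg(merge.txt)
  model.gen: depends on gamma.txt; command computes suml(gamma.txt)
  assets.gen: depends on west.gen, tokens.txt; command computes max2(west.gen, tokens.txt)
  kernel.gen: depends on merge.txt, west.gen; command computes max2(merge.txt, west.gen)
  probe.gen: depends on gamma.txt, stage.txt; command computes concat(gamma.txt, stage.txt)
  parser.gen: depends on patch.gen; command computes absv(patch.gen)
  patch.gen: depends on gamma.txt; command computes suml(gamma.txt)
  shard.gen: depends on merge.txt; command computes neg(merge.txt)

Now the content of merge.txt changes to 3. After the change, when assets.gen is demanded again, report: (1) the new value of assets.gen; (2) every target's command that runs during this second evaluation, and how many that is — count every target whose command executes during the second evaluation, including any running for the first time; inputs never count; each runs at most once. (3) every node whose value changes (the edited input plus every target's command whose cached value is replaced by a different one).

assets.gen now evaluates to 4.
Run set: assets.gen, filter.gen, shard.gen, west.gen (4 run).
Changed values: filter.gen, merge.txt, shard.gen, west.gen.

Initial pass — values computed on the first demand:
  shard.gen = neg(8) = -8
  filter.gen = mul(8, -8) = -64
  west.gen = min2(8, -64) = -64
  assets.gen = max2(-64, 4) = 4

Second demand — change propagation:
  shard.gen: re-runs because merge.txt 8->3; new result -3.
  filter.gen: re-runs because merge.txt 8->3; shard.gen -8->-3; new result -9.
  west.gen: re-runs because merge.txt 8->3; filter.gen -64->-9; new result -9.
  assets.gen: re-runs because west.gen -64->-9; new result 4 (unchanged).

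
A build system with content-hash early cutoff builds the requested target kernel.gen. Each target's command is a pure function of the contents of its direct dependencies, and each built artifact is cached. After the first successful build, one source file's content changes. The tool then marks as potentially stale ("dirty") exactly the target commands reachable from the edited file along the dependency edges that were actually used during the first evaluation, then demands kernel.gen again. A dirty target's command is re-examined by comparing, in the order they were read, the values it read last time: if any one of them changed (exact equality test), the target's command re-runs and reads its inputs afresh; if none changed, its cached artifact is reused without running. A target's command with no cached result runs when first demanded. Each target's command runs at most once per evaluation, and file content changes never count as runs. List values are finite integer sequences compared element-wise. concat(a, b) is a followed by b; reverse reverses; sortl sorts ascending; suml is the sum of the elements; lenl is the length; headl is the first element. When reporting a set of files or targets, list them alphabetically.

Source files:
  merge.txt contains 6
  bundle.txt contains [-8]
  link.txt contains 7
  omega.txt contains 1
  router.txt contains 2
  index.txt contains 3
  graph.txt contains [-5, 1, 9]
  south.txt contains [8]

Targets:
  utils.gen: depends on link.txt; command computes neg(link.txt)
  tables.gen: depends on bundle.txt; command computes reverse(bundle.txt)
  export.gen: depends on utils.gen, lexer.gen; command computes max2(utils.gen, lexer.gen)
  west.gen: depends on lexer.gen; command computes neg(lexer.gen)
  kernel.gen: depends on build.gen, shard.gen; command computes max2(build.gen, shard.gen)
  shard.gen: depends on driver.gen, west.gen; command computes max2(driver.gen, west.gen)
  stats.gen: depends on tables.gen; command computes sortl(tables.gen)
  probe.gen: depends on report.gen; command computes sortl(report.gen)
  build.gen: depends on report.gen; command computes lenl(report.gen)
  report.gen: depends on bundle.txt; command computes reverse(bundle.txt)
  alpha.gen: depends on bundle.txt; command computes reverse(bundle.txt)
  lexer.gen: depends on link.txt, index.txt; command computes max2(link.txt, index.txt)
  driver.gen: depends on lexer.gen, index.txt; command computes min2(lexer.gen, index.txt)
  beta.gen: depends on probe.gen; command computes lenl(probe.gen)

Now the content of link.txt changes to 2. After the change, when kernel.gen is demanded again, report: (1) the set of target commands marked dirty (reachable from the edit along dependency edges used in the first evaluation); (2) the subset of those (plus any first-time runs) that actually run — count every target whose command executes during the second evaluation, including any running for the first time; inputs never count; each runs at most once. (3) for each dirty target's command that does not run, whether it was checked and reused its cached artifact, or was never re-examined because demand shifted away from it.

First evaluation (everything demanded from the output):
  lexer.gen = max2(7, 3) = 7
  driver.gen = min2(7, 3) = 3
  report.gen = reverse([-8]) = [-8]
  build.gen = lenl([-8]) = 1
  west.gen = neg(7) = -7
  shard.gen = max2(3, -7) = 3
  kernel.gen = max2(1, 3) = 3

Propagation after the edit:
  lexer.gen: runs — link.txt 7->2; result 3.
  driver.gen: runs — lexer.gen 7->3; result 3 (same value as before).
  west.gen: runs — lexer.gen 7->3; result -3.
  shard.gen: runs — west.gen -7->-3; result 3 (same value as before).
  kernel.gen: checked — values it read are unchanged (build.gen unchanged, shard.gen unchanged); reused cached 3 without running.

Key observation: the cutoff stops propagation at kernel.gen — its inputs' values are unchanged, so it reuses its cache.

Marked dirty: driver.gen, kernel.gen, lexer.gen, shard.gen, west.gen.
Target commands that run: driver.gen, lexer.gen, shard.gen, west.gen — 4 in total.
Checked but reused from cache: kernel.gen.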